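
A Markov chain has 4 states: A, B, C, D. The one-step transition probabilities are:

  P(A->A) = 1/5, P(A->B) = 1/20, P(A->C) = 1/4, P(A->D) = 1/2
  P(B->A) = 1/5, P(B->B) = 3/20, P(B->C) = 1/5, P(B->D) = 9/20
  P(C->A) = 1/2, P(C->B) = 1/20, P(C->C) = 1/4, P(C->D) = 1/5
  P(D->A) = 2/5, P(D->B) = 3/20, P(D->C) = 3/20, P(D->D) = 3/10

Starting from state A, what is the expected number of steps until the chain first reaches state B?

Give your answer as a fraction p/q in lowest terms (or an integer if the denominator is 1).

Answer: 1170/101

Derivation:
Let h_i = expected steps to first reach B from state i.
Boundary: h_B = 0.
First-step equations for the other states:
  h_A = 1 + 1/5*h_A + 1/20*h_B + 1/4*h_C + 1/2*h_D
  h_C = 1 + 1/2*h_A + 1/20*h_B + 1/4*h_C + 1/5*h_D
  h_D = 1 + 2/5*h_A + 3/20*h_B + 3/20*h_C + 3/10*h_D

Substituting h_B = 0 and rearranging gives the linear system (I - Q) h = 1:
  [4/5, -1/4, -1/2] . (h_A, h_C, h_D) = 1
  [-1/2, 3/4, -1/5] . (h_A, h_C, h_D) = 1
  [-2/5, -3/20, 7/10] . (h_A, h_C, h_D) = 1

Solving yields:
  h_A = 1170/101
  h_C = 1200/101
  h_D = 1070/101

Starting state is A, so the expected hitting time is h_A = 1170/101.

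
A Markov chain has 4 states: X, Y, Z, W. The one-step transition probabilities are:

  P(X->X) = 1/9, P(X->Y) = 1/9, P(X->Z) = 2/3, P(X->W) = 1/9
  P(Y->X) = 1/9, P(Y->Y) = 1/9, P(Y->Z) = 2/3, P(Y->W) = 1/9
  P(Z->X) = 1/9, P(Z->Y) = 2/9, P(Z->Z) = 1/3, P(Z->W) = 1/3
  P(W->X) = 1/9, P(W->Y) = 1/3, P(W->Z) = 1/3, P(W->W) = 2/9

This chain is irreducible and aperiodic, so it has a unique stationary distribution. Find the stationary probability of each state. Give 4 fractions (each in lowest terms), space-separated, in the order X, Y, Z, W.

The stationary distribution satisfies pi = pi * P, i.e.:
  pi_X = 1/9*pi_X + 1/9*pi_Y + 1/9*pi_Z + 1/9*pi_W
  pi_Y = 1/9*pi_X + 1/9*pi_Y + 2/9*pi_Z + 1/3*pi_W
  pi_Z = 2/3*pi_X + 2/3*pi_Y + 1/3*pi_Z + 1/3*pi_W
  pi_W = 1/9*pi_X + 1/9*pi_Y + 1/3*pi_Z + 2/9*pi_W
with normalization: pi_X + pi_Y + pi_Z + pi_W = 1.

Using the first 3 balance equations plus normalization, the linear system A*pi = b is:
  [-8/9, 1/9, 1/9, 1/9] . pi = 0
  [1/9, -8/9, 2/9, 1/3] . pi = 0
  [2/3, 2/3, -2/3, 1/3] . pi = 0
  [1, 1, 1, 1] . pi = 1

Solving yields:
  pi_X = 1/9
  pi_Y = 65/306
  pi_Z = 15/34
  pi_W = 4/17

Verification (pi * P):
  1/9*1/9 + 65/306*1/9 + 15/34*1/9 + 4/17*1/9 = 1/9 = pi_X  (ok)
  1/9*1/9 + 65/306*1/9 + 15/34*2/9 + 4/17*1/3 = 65/306 = pi_Y  (ok)
  1/9*2/3 + 65/306*2/3 + 15/34*1/3 + 4/17*1/3 = 15/34 = pi_Z  (ok)
  1/9*1/9 + 65/306*1/9 + 15/34*1/3 + 4/17*2/9 = 4/17 = pi_W  (ok)

Answer: 1/9 65/306 15/34 4/17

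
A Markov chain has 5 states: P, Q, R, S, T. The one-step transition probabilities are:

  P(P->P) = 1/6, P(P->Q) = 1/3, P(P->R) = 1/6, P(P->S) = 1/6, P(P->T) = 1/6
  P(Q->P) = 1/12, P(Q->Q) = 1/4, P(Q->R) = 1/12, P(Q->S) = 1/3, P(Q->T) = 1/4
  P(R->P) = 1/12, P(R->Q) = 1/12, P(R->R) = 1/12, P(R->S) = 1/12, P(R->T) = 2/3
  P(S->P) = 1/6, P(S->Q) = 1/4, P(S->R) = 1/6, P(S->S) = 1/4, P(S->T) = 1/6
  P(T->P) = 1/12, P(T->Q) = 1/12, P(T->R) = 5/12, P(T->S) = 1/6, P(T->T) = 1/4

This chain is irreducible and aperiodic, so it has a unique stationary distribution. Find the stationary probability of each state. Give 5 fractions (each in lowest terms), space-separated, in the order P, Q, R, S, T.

Answer: 491/4525 31/181 964/4525 876/4525 1419/4525

Derivation:
The stationary distribution satisfies pi = pi * P, i.e.:
  pi_P = 1/6*pi_P + 1/12*pi_Q + 1/12*pi_R + 1/6*pi_S + 1/12*pi_T
  pi_Q = 1/3*pi_P + 1/4*pi_Q + 1/12*pi_R + 1/4*pi_S + 1/12*pi_T
  pi_R = 1/6*pi_P + 1/12*pi_Q + 1/12*pi_R + 1/6*pi_S + 5/12*pi_T
  pi_S = 1/6*pi_P + 1/3*pi_Q + 1/12*pi_R + 1/4*pi_S + 1/6*pi_T
  pi_T = 1/6*pi_P + 1/4*pi_Q + 2/3*pi_R + 1/6*pi_S + 1/4*pi_T
with normalization: pi_P + pi_Q + pi_R + pi_S + pi_T = 1.

Using the first 4 balance equations plus normalization, the linear system A*pi = b is:
  [-5/6, 1/12, 1/12, 1/6, 1/12] . pi = 0
  [1/3, -3/4, 1/12, 1/4, 1/12] . pi = 0
  [1/6, 1/12, -11/12, 1/6, 5/12] . pi = 0
  [1/6, 1/3, 1/12, -3/4, 1/6] . pi = 0
  [1, 1, 1, 1, 1] . pi = 1

Solving yields:
  pi_P = 491/4525
  pi_Q = 31/181
  pi_R = 964/4525
  pi_S = 876/4525
  pi_T = 1419/4525

Verification (pi * P):
  491/4525*1/6 + 31/181*1/12 + 964/4525*1/12 + 876/4525*1/6 + 1419/4525*1/12 = 491/4525 = pi_P  (ok)
  491/4525*1/3 + 31/181*1/4 + 964/4525*1/12 + 876/4525*1/4 + 1419/4525*1/12 = 31/181 = pi_Q  (ok)
  491/4525*1/6 + 31/181*1/12 + 964/4525*1/12 + 876/4525*1/6 + 1419/4525*5/12 = 964/4525 = pi_R  (ok)
  491/4525*1/6 + 31/181*1/3 + 964/4525*1/12 + 876/4525*1/4 + 1419/4525*1/6 = 876/4525 = pi_S  (ok)
  491/4525*1/6 + 31/181*1/4 + 964/4525*2/3 + 876/4525*1/6 + 1419/4525*1/4 = 1419/4525 = pi_T  (ok)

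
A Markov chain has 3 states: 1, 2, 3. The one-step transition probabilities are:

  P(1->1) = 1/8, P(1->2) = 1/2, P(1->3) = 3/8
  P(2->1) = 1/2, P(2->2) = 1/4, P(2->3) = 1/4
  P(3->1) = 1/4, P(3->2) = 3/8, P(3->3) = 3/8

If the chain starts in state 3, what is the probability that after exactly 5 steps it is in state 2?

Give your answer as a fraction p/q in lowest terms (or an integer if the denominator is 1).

Computing P^5 by repeated multiplication:
P^1 =
  1: [1/8, 1/2, 3/8]
  2: [1/2, 1/4, 1/4]
  3: [1/4, 3/8, 3/8]
P^2 =
  1: [23/64, 21/64, 5/16]
  2: [1/4, 13/32, 11/32]
  3: [5/16, 23/64, 21/64]
P^3 =
  1: [147/512, 97/256, 171/512]
  2: [41/128, 91/256, 83/256]
  3: [77/256, 189/512, 169/512]
P^4 =
  1: [1265/4096, 1489/4096, 671/2048]
  2: [153/512, 759/2048, 677/2048]
  3: [39/128, 1501/4096, 1347/4096]
P^5 =
  1: [9905/32768, 377/1024, 10799/32768]
  2: [2501/8192, 5997/16384, 5385/16384]
  3: [4973/16384, 12035/32768, 10787/32768]

(P^5)[3 -> 2] = 12035/32768

Answer: 12035/32768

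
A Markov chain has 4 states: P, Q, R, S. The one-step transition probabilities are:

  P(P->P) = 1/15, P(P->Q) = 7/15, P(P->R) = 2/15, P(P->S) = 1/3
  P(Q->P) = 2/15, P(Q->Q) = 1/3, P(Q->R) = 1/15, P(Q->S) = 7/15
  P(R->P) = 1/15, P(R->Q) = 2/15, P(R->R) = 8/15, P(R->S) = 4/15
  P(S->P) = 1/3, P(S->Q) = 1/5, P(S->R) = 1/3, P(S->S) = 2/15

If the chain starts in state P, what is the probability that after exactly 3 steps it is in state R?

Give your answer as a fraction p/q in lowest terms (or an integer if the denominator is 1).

Computing P^3 by repeated multiplication:
P^1 =
  P: [1/15, 7/15, 2/15, 1/3]
  Q: [2/15, 1/3, 1/15, 7/15]
  R: [1/15, 2/15, 8/15, 4/15]
  S: [1/3, 1/5, 1/3, 2/15]
P^2 =
  P: [14/75, 61/225, 2/9, 8/25]
  Q: [16/75, 62/225, 52/225, 7/25]
  R: [11/75, 1/5, 88/225, 59/225]
  S: [26/225, 22/75, 7/25, 14/45]
P^3 =
  P: [574/3375, 61/225, 181/675, 109/375]
  Q: [539/3375, 313/1125, 889/3375, 112/375]
  R: [506/3375, 809/3375, 74/225, 38/135]
  S: [571/3375, 848/3375, 36/125, 328/1125]

(P^3)[P -> R] = 181/675

Answer: 181/675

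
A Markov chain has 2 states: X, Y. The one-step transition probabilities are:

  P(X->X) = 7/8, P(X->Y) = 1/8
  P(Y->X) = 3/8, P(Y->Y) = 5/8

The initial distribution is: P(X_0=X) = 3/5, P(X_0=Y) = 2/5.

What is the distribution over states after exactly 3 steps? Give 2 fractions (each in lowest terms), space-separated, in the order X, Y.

Answer: 117/160 43/160

Derivation:
Propagating the distribution step by step (d_{t+1} = d_t * P):
d_0 = (X=3/5, Y=2/5)
  d_1[X] = 3/5*7/8 + 2/5*3/8 = 27/40
  d_1[Y] = 3/5*1/8 + 2/5*5/8 = 13/40
d_1 = (X=27/40, Y=13/40)
  d_2[X] = 27/40*7/8 + 13/40*3/8 = 57/80
  d_2[Y] = 27/40*1/8 + 13/40*5/8 = 23/80
d_2 = (X=57/80, Y=23/80)
  d_3[X] = 57/80*7/8 + 23/80*3/8 = 117/160
  d_3[Y] = 57/80*1/8 + 23/80*5/8 = 43/160
d_3 = (X=117/160, Y=43/160)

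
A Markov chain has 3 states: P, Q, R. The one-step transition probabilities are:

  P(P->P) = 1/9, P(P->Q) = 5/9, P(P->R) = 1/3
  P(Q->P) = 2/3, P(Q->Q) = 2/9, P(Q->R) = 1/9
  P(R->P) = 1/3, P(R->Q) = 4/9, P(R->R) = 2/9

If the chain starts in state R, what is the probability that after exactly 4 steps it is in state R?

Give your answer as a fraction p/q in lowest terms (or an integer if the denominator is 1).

Answer: 1433/6561

Derivation:
Computing P^4 by repeated multiplication:
P^1 =
  P: [1/9, 5/9, 1/3]
  Q: [2/3, 2/9, 1/9]
  R: [1/3, 4/9, 2/9]
P^2 =
  P: [40/81, 1/3, 14/81]
  Q: [7/27, 38/81, 22/81]
  R: [11/27, 31/81, 17/81]
P^3 =
  P: [244/729, 310/729, 175/729]
  Q: [35/81, 269/729, 145/729]
  R: [10/27, 295/729, 164/729]
P^4 =
  P: [2629/6561, 2540/6561, 464/2187]
  Q: [788/2187, 2693/6561, 1504/6561]
  R: [844/2187, 2596/6561, 1433/6561]

(P^4)[R -> R] = 1433/6561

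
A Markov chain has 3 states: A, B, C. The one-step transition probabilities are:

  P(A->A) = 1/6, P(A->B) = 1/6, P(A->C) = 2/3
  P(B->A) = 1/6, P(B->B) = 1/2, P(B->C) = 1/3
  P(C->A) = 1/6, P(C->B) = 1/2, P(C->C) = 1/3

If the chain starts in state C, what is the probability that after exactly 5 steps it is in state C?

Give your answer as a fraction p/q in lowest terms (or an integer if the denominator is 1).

Answer: 7/18

Derivation:
Computing P^5 by repeated multiplication:
P^1 =
  A: [1/6, 1/6, 2/3]
  B: [1/6, 1/2, 1/3]
  C: [1/6, 1/2, 1/3]
P^2 =
  A: [1/6, 4/9, 7/18]
  B: [1/6, 4/9, 7/18]
  C: [1/6, 4/9, 7/18]
P^3 =
  A: [1/6, 4/9, 7/18]
  B: [1/6, 4/9, 7/18]
  C: [1/6, 4/9, 7/18]
P^4 =
  A: [1/6, 4/9, 7/18]
  B: [1/6, 4/9, 7/18]
  C: [1/6, 4/9, 7/18]
P^5 =
  A: [1/6, 4/9, 7/18]
  B: [1/6, 4/9, 7/18]
  C: [1/6, 4/9, 7/18]

(P^5)[C -> C] = 7/18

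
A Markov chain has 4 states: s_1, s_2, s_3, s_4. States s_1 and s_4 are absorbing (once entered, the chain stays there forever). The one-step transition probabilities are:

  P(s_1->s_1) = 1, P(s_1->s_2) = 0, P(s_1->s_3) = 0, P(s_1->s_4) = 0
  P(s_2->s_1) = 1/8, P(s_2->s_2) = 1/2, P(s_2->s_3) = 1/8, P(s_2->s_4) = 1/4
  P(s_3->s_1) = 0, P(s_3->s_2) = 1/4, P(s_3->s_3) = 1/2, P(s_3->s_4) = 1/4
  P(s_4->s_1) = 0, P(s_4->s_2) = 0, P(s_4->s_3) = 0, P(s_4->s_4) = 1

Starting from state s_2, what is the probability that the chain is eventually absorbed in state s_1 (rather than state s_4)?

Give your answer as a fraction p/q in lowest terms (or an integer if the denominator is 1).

Let a_i = P(absorbed in s_1 | start in state i).
Boundary conditions: a_s_1 = 1, a_s_4 = 0.
For each transient state i, a_i = sum_j P(i->j) * a_j:
  a_s_2 = 1/8*a_s_1 + 1/2*a_s_2 + 1/8*a_s_3 + 1/4*a_s_4
  a_s_3 = 0*a_s_1 + 1/4*a_s_2 + 1/2*a_s_3 + 1/4*a_s_4

Substituting a_s_1 = 1 and a_s_4 = 0, rearrange to (I - Q) a = r where r[i] = P(i -> s_1):
  [1/2, -1/8] . (a_s_2, a_s_3) = 1/8
  [-1/4, 1/2] . (a_s_2, a_s_3) = 0

Solving yields:
  a_s_2 = 2/7
  a_s_3 = 1/7

Starting state is s_2, so the absorption probability is a_s_2 = 2/7.

Answer: 2/7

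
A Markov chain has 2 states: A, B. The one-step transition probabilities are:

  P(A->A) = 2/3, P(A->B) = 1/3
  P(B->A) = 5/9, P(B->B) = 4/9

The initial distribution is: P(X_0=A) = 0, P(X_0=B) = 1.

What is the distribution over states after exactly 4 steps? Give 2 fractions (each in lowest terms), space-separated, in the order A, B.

Answer: 4100/6561 2461/6561

Derivation:
Propagating the distribution step by step (d_{t+1} = d_t * P):
d_0 = (A=0, B=1)
  d_1[A] = 0*2/3 + 1*5/9 = 5/9
  d_1[B] = 0*1/3 + 1*4/9 = 4/9
d_1 = (A=5/9, B=4/9)
  d_2[A] = 5/9*2/3 + 4/9*5/9 = 50/81
  d_2[B] = 5/9*1/3 + 4/9*4/9 = 31/81
d_2 = (A=50/81, B=31/81)
  d_3[A] = 50/81*2/3 + 31/81*5/9 = 455/729
  d_3[B] = 50/81*1/3 + 31/81*4/9 = 274/729
d_3 = (A=455/729, B=274/729)
  d_4[A] = 455/729*2/3 + 274/729*5/9 = 4100/6561
  d_4[B] = 455/729*1/3 + 274/729*4/9 = 2461/6561
d_4 = (A=4100/6561, B=2461/6561)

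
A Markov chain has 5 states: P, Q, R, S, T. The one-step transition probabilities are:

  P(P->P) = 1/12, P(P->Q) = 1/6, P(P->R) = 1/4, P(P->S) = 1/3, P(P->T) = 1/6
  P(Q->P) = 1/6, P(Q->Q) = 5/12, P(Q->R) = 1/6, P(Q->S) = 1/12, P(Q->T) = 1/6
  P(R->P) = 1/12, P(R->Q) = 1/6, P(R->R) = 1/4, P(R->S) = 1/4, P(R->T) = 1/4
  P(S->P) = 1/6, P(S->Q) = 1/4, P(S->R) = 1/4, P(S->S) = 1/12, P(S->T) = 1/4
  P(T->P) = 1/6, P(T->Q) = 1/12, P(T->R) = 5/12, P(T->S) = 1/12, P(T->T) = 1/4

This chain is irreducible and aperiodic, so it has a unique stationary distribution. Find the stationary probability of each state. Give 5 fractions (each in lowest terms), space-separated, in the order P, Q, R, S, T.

Answer: 1213/9109 1964/9109 2449/9109 2941/18218 4025/18218

Derivation:
The stationary distribution satisfies pi = pi * P, i.e.:
  pi_P = 1/12*pi_P + 1/6*pi_Q + 1/12*pi_R + 1/6*pi_S + 1/6*pi_T
  pi_Q = 1/6*pi_P + 5/12*pi_Q + 1/6*pi_R + 1/4*pi_S + 1/12*pi_T
  pi_R = 1/4*pi_P + 1/6*pi_Q + 1/4*pi_R + 1/4*pi_S + 5/12*pi_T
  pi_S = 1/3*pi_P + 1/12*pi_Q + 1/4*pi_R + 1/12*pi_S + 1/12*pi_T
  pi_T = 1/6*pi_P + 1/6*pi_Q + 1/4*pi_R + 1/4*pi_S + 1/4*pi_T
with normalization: pi_P + pi_Q + pi_R + pi_S + pi_T = 1.

Using the first 4 balance equations plus normalization, the linear system A*pi = b is:
  [-11/12, 1/6, 1/12, 1/6, 1/6] . pi = 0
  [1/6, -7/12, 1/6, 1/4, 1/12] . pi = 0
  [1/4, 1/6, -3/4, 1/4, 5/12] . pi = 0
  [1/3, 1/12, 1/4, -11/12, 1/12] . pi = 0
  [1, 1, 1, 1, 1] . pi = 1

Solving yields:
  pi_P = 1213/9109
  pi_Q = 1964/9109
  pi_R = 2449/9109
  pi_S = 2941/18218
  pi_T = 4025/18218

Verification (pi * P):
  1213/9109*1/12 + 1964/9109*1/6 + 2449/9109*1/12 + 2941/18218*1/6 + 4025/18218*1/6 = 1213/9109 = pi_P  (ok)
  1213/9109*1/6 + 1964/9109*5/12 + 2449/9109*1/6 + 2941/18218*1/4 + 4025/18218*1/12 = 1964/9109 = pi_Q  (ok)
  1213/9109*1/4 + 1964/9109*1/6 + 2449/9109*1/4 + 2941/18218*1/4 + 4025/18218*5/12 = 2449/9109 = pi_R  (ok)
  1213/9109*1/3 + 1964/9109*1/12 + 2449/9109*1/4 + 2941/18218*1/12 + 4025/18218*1/12 = 2941/18218 = pi_S  (ok)
  1213/9109*1/6 + 1964/9109*1/6 + 2449/9109*1/4 + 2941/18218*1/4 + 4025/18218*1/4 = 4025/18218 = pi_T  (ok)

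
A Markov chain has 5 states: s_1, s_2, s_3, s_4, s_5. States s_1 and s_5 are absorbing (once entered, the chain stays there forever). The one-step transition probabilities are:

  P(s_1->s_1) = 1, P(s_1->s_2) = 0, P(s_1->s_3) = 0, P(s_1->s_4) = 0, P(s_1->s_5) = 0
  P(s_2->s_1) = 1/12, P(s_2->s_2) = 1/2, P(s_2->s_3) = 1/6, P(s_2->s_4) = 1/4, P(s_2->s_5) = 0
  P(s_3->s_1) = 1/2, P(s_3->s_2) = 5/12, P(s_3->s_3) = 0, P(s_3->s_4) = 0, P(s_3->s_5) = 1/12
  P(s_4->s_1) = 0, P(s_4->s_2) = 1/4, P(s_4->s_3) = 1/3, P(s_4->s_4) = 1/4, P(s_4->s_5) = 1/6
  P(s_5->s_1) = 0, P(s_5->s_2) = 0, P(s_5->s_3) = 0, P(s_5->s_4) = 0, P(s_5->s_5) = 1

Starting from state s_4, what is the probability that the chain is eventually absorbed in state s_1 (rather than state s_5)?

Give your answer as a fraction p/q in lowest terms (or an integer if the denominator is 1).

Answer: 118/195

Derivation:
Let a_i = P(absorbed in s_1 | start in state i).
Boundary conditions: a_s_1 = 1, a_s_5 = 0.
For each transient state i, a_i = sum_j P(i->j) * a_j:
  a_s_2 = 1/12*a_s_1 + 1/2*a_s_2 + 1/6*a_s_3 + 1/4*a_s_4 + 0*a_s_5
  a_s_3 = 1/2*a_s_1 + 5/12*a_s_2 + 0*a_s_3 + 0*a_s_4 + 1/12*a_s_5
  a_s_4 = 0*a_s_1 + 1/4*a_s_2 + 1/3*a_s_3 + 1/4*a_s_4 + 1/6*a_s_5

Substituting a_s_1 = 1 and a_s_5 = 0, rearrange to (I - Q) a = r where r[i] = P(i -> s_1):
  [1/2, -1/6, -1/4] . (a_s_2, a_s_3, a_s_4) = 1/12
  [-5/12, 1, 0] . (a_s_2, a_s_3, a_s_4) = 1/2
  [-1/4, -1/3, 3/4] . (a_s_2, a_s_3, a_s_4) = 0

Solving yields:
  a_s_2 = 48/65
  a_s_3 = 21/26
  a_s_4 = 118/195

Starting state is s_4, so the absorption probability is a_s_4 = 118/195.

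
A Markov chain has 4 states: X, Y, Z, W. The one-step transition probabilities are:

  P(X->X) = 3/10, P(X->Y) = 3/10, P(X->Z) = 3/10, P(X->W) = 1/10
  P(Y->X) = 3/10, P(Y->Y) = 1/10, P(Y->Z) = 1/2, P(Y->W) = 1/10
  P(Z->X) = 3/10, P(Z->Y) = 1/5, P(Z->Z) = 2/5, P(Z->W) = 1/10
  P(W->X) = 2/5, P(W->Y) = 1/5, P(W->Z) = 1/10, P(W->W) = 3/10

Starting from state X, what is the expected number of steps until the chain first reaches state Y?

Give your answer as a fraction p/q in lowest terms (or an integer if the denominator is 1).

Let h_i = expected steps to first reach Y from state i.
Boundary: h_Y = 0.
First-step equations for the other states:
  h_X = 1 + 3/10*h_X + 3/10*h_Y + 3/10*h_Z + 1/10*h_W
  h_Z = 1 + 3/10*h_X + 1/5*h_Y + 2/5*h_Z + 1/10*h_W
  h_W = 1 + 2/5*h_X + 1/5*h_Y + 1/10*h_Z + 3/10*h_W

Substituting h_Y = 0 and rearranging gives the linear system (I - Q) h = 1:
  [7/10, -3/10, -1/10] . (h_X, h_Z, h_W) = 1
  [-3/10, 3/5, -1/10] . (h_X, h_Z, h_W) = 1
  [-2/5, -1/10, 7/10] . (h_X, h_Z, h_W) = 1

Solving yields:
  h_X = 144/37
  h_Z = 160/37
  h_W = 158/37

Starting state is X, so the expected hitting time is h_X = 144/37.

Answer: 144/37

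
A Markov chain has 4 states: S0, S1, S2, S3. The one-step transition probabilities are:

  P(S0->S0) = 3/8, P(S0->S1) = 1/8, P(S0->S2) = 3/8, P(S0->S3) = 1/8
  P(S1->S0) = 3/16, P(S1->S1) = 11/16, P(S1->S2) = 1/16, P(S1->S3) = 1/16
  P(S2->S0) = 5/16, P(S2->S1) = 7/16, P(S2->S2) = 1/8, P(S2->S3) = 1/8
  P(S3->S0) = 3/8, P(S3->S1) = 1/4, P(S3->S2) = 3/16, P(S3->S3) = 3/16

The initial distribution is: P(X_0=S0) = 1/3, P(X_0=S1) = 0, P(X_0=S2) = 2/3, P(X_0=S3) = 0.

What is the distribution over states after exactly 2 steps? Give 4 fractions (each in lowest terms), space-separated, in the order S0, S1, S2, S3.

Answer: 115/384 151/384 25/128 43/384

Derivation:
Propagating the distribution step by step (d_{t+1} = d_t * P):
d_0 = (S0=1/3, S1=0, S2=2/3, S3=0)
  d_1[S0] = 1/3*3/8 + 0*3/16 + 2/3*5/16 + 0*3/8 = 1/3
  d_1[S1] = 1/3*1/8 + 0*11/16 + 2/3*7/16 + 0*1/4 = 1/3
  d_1[S2] = 1/3*3/8 + 0*1/16 + 2/3*1/8 + 0*3/16 = 5/24
  d_1[S3] = 1/3*1/8 + 0*1/16 + 2/3*1/8 + 0*3/16 = 1/8
d_1 = (S0=1/3, S1=1/3, S2=5/24, S3=1/8)
  d_2[S0] = 1/3*3/8 + 1/3*3/16 + 5/24*5/16 + 1/8*3/8 = 115/384
  d_2[S1] = 1/3*1/8 + 1/3*11/16 + 5/24*7/16 + 1/8*1/4 = 151/384
  d_2[S2] = 1/3*3/8 + 1/3*1/16 + 5/24*1/8 + 1/8*3/16 = 25/128
  d_2[S3] = 1/3*1/8 + 1/3*1/16 + 5/24*1/8 + 1/8*3/16 = 43/384
d_2 = (S0=115/384, S1=151/384, S2=25/128, S3=43/384)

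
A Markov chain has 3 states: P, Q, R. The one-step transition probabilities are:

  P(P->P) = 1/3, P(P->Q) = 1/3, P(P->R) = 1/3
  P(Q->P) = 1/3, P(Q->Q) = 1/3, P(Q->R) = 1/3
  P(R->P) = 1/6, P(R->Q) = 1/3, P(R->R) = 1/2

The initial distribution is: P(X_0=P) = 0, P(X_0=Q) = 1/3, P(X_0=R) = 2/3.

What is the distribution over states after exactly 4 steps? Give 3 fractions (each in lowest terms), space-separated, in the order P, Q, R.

Propagating the distribution step by step (d_{t+1} = d_t * P):
d_0 = (P=0, Q=1/3, R=2/3)
  d_1[P] = 0*1/3 + 1/3*1/3 + 2/3*1/6 = 2/9
  d_1[Q] = 0*1/3 + 1/3*1/3 + 2/3*1/3 = 1/3
  d_1[R] = 0*1/3 + 1/3*1/3 + 2/3*1/2 = 4/9
d_1 = (P=2/9, Q=1/3, R=4/9)
  d_2[P] = 2/9*1/3 + 1/3*1/3 + 4/9*1/6 = 7/27
  d_2[Q] = 2/9*1/3 + 1/3*1/3 + 4/9*1/3 = 1/3
  d_2[R] = 2/9*1/3 + 1/3*1/3 + 4/9*1/2 = 11/27
d_2 = (P=7/27, Q=1/3, R=11/27)
  d_3[P] = 7/27*1/3 + 1/3*1/3 + 11/27*1/6 = 43/162
  d_3[Q] = 7/27*1/3 + 1/3*1/3 + 11/27*1/3 = 1/3
  d_3[R] = 7/27*1/3 + 1/3*1/3 + 11/27*1/2 = 65/162
d_3 = (P=43/162, Q=1/3, R=65/162)
  d_4[P] = 43/162*1/3 + 1/3*1/3 + 65/162*1/6 = 259/972
  d_4[Q] = 43/162*1/3 + 1/3*1/3 + 65/162*1/3 = 1/3
  d_4[R] = 43/162*1/3 + 1/3*1/3 + 65/162*1/2 = 389/972
d_4 = (P=259/972, Q=1/3, R=389/972)

Answer: 259/972 1/3 389/972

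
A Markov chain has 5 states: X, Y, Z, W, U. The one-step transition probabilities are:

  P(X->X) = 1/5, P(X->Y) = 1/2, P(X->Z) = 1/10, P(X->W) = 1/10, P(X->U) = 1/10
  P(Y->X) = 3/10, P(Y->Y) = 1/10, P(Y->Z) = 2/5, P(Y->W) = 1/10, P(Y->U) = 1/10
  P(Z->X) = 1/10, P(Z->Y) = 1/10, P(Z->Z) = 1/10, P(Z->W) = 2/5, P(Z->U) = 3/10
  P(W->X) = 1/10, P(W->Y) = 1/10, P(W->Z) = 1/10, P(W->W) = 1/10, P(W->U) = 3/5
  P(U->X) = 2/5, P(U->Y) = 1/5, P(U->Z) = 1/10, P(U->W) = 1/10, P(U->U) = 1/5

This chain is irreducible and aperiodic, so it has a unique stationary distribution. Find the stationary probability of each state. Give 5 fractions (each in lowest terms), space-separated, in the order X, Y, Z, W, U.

The stationary distribution satisfies pi = pi * P, i.e.:
  pi_X = 1/5*pi_X + 3/10*pi_Y + 1/10*pi_Z + 1/10*pi_W + 2/5*pi_U
  pi_Y = 1/2*pi_X + 1/10*pi_Y + 1/10*pi_Z + 1/10*pi_W + 1/5*pi_U
  pi_Z = 1/10*pi_X + 2/5*pi_Y + 1/10*pi_Z + 1/10*pi_W + 1/10*pi_U
  pi_W = 1/10*pi_X + 1/10*pi_Y + 2/5*pi_Z + 1/10*pi_W + 1/10*pi_U
  pi_U = 1/10*pi_X + 1/10*pi_Y + 3/10*pi_Z + 3/5*pi_W + 1/5*pi_U
with normalization: pi_X + pi_Y + pi_Z + pi_W + pi_U = 1.

Using the first 4 balance equations plus normalization, the linear system A*pi = b is:
  [-4/5, 3/10, 1/10, 1/10, 2/5] . pi = 0
  [1/2, -9/10, 1/10, 1/10, 1/5] . pi = 0
  [1/10, 2/5, -9/10, 1/10, 1/10] . pi = 0
  [1/10, 1/10, 2/5, -9/10, 1/10] . pi = 0
  [1, 1, 1, 1, 1] . pi = 1

Solving yields:
  pi_X = 3386/14319
  pi_Y = 1039/4773
  pi_Z = 263/1591
  pi_W = 238/1591
  pi_U = 3307/14319

Verification (pi * P):
  3386/14319*1/5 + 1039/4773*3/10 + 263/1591*1/10 + 238/1591*1/10 + 3307/14319*2/5 = 3386/14319 = pi_X  (ok)
  3386/14319*1/2 + 1039/4773*1/10 + 263/1591*1/10 + 238/1591*1/10 + 3307/14319*1/5 = 1039/4773 = pi_Y  (ok)
  3386/14319*1/10 + 1039/4773*2/5 + 263/1591*1/10 + 238/1591*1/10 + 3307/14319*1/10 = 263/1591 = pi_Z  (ok)
  3386/14319*1/10 + 1039/4773*1/10 + 263/1591*2/5 + 238/1591*1/10 + 3307/14319*1/10 = 238/1591 = pi_W  (ok)
  3386/14319*1/10 + 1039/4773*1/10 + 263/1591*3/10 + 238/1591*3/5 + 3307/14319*1/5 = 3307/14319 = pi_U  (ok)

Answer: 3386/14319 1039/4773 263/1591 238/1591 3307/14319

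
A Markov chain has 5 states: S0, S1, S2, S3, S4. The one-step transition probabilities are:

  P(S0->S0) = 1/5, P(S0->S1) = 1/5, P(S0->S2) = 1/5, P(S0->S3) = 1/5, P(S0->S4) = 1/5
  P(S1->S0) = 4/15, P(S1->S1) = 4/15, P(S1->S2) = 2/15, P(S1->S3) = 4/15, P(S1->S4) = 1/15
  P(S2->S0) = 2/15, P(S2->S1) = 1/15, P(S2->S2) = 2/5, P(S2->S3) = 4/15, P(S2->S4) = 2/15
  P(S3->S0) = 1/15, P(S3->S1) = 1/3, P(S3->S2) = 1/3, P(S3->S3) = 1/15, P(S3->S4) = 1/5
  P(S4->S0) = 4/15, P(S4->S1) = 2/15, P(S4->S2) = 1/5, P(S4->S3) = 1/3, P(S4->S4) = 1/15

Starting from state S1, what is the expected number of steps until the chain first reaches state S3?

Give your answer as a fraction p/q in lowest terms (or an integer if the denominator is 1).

Let h_i = expected steps to first reach S3 from state i.
Boundary: h_S3 = 0.
First-step equations for the other states:
  h_S0 = 1 + 1/5*h_S0 + 1/5*h_S1 + 1/5*h_S2 + 1/5*h_S3 + 1/5*h_S4
  h_S1 = 1 + 4/15*h_S0 + 4/15*h_S1 + 2/15*h_S2 + 4/15*h_S3 + 1/15*h_S4
  h_S2 = 1 + 2/15*h_S0 + 1/15*h_S1 + 2/5*h_S2 + 4/15*h_S3 + 2/15*h_S4
  h_S4 = 1 + 4/15*h_S0 + 2/15*h_S1 + 1/5*h_S2 + 1/3*h_S3 + 1/15*h_S4

Substituting h_S3 = 0 and rearranging gives the linear system (I - Q) h = 1:
  [4/5, -1/5, -1/5, -1/5] . (h_S0, h_S1, h_S2, h_S4) = 1
  [-4/15, 11/15, -2/15, -1/15] . (h_S0, h_S1, h_S2, h_S4) = 1
  [-2/15, -1/15, 3/5, -2/15] . (h_S0, h_S1, h_S2, h_S4) = 1
  [-4/15, -2/15, -1/5, 14/15] . (h_S0, h_S1, h_S2, h_S4) = 1

Solving yields:
  h_S0 = 4665/1148
  h_S1 = 2215/574
  h_S2 = 1090/287
  h_S4 = 295/82

Starting state is S1, so the expected hitting time is h_S1 = 2215/574.

Answer: 2215/574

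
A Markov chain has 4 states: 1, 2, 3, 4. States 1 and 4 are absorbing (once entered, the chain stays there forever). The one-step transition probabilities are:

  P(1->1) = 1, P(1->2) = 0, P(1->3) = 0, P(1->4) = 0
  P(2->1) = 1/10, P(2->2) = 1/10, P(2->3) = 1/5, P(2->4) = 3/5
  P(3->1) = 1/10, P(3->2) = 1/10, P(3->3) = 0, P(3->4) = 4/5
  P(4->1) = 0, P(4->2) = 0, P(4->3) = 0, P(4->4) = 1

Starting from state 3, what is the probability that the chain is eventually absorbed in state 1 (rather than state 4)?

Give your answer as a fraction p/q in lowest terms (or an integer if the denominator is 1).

Answer: 5/44

Derivation:
Let a_i = P(absorbed in 1 | start in state i).
Boundary conditions: a_1 = 1, a_4 = 0.
For each transient state i, a_i = sum_j P(i->j) * a_j:
  a_2 = 1/10*a_1 + 1/10*a_2 + 1/5*a_3 + 3/5*a_4
  a_3 = 1/10*a_1 + 1/10*a_2 + 0*a_3 + 4/5*a_4

Substituting a_1 = 1 and a_4 = 0, rearrange to (I - Q) a = r where r[i] = P(i -> 1):
  [9/10, -1/5] . (a_2, a_3) = 1/10
  [-1/10, 1] . (a_2, a_3) = 1/10

Solving yields:
  a_2 = 3/22
  a_3 = 5/44

Starting state is 3, so the absorption probability is a_3 = 5/44.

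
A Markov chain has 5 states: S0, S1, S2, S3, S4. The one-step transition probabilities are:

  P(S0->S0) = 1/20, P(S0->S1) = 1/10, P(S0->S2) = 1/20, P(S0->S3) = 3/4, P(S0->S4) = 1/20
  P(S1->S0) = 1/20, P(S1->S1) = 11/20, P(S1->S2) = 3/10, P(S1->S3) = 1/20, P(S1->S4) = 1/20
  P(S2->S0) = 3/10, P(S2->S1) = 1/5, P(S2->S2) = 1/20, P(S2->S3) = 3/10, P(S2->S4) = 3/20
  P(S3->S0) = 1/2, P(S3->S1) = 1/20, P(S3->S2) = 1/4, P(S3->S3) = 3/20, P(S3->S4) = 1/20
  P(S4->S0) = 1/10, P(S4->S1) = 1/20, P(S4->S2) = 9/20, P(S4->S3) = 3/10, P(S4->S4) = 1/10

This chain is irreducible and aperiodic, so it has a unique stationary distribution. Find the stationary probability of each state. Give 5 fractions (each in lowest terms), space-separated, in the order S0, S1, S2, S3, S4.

The stationary distribution satisfies pi = pi * P, i.e.:
  pi_S0 = 1/20*pi_S0 + 1/20*pi_S1 + 3/10*pi_S2 + 1/2*pi_S3 + 1/10*pi_S4
  pi_S1 = 1/10*pi_S0 + 11/20*pi_S1 + 1/5*pi_S2 + 1/20*pi_S3 + 1/20*pi_S4
  pi_S2 = 1/20*pi_S0 + 3/10*pi_S1 + 1/20*pi_S2 + 1/4*pi_S3 + 9/20*pi_S4
  pi_S3 = 3/4*pi_S0 + 1/20*pi_S1 + 3/10*pi_S2 + 3/20*pi_S3 + 3/10*pi_S4
  pi_S4 = 1/20*pi_S0 + 1/20*pi_S1 + 3/20*pi_S2 + 1/20*pi_S3 + 1/10*pi_S4
with normalization: pi_S0 + pi_S1 + pi_S2 + pi_S3 + pi_S4 = 1.

Using the first 4 balance equations plus normalization, the linear system A*pi = b is:
  [-19/20, 1/20, 3/10, 1/2, 1/10] . pi = 0
  [1/10, -9/20, 1/5, 1/20, 1/20] . pi = 0
  [1/20, 3/10, -19/20, 1/4, 9/20] . pi = 0
  [3/4, 1/20, 3/10, -17/20, 3/10] . pi = 0
  [1, 1, 1, 1, 1] . pi = 1

Solving yields:
  pi_S0 = 30777/126659
  pi_S1 = 22865/126659
  pi_S2 = 1826/9743
  pi_S3 = 40114/126659
  pi_S4 = 705/9743

Verification (pi * P):
  30777/126659*1/20 + 22865/126659*1/20 + 1826/9743*3/10 + 40114/126659*1/2 + 705/9743*1/10 = 30777/126659 = pi_S0  (ok)
  30777/126659*1/10 + 22865/126659*11/20 + 1826/9743*1/5 + 40114/126659*1/20 + 705/9743*1/20 = 22865/126659 = pi_S1  (ok)
  30777/126659*1/20 + 22865/126659*3/10 + 1826/9743*1/20 + 40114/126659*1/4 + 705/9743*9/20 = 1826/9743 = pi_S2  (ok)
  30777/126659*3/4 + 22865/126659*1/20 + 1826/9743*3/10 + 40114/126659*3/20 + 705/9743*3/10 = 40114/126659 = pi_S3  (ok)
  30777/126659*1/20 + 22865/126659*1/20 + 1826/9743*3/20 + 40114/126659*1/20 + 705/9743*1/10 = 705/9743 = pi_S4  (ok)

Answer: 30777/126659 22865/126659 1826/9743 40114/126659 705/9743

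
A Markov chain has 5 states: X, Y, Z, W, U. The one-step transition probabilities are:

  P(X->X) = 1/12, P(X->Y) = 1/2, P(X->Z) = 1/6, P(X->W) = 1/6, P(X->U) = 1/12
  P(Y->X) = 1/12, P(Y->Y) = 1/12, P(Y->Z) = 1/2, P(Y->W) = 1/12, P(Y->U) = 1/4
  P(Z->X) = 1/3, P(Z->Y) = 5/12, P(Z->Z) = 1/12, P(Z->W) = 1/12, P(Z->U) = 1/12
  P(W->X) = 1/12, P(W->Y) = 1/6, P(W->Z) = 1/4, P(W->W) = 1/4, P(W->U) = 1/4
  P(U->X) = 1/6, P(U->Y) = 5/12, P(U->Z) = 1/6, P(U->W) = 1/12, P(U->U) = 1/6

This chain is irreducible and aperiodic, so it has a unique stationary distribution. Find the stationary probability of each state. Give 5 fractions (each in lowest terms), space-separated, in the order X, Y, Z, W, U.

Answer: 627/3893 1171/3893 994/3893 452/3893 649/3893

Derivation:
The stationary distribution satisfies pi = pi * P, i.e.:
  pi_X = 1/12*pi_X + 1/12*pi_Y + 1/3*pi_Z + 1/12*pi_W + 1/6*pi_U
  pi_Y = 1/2*pi_X + 1/12*pi_Y + 5/12*pi_Z + 1/6*pi_W + 5/12*pi_U
  pi_Z = 1/6*pi_X + 1/2*pi_Y + 1/12*pi_Z + 1/4*pi_W + 1/6*pi_U
  pi_W = 1/6*pi_X + 1/12*pi_Y + 1/12*pi_Z + 1/4*pi_W + 1/12*pi_U
  pi_U = 1/12*pi_X + 1/4*pi_Y + 1/12*pi_Z + 1/4*pi_W + 1/6*pi_U
with normalization: pi_X + pi_Y + pi_Z + pi_W + pi_U = 1.

Using the first 4 balance equations plus normalization, the linear system A*pi = b is:
  [-11/12, 1/12, 1/3, 1/12, 1/6] . pi = 0
  [1/2, -11/12, 5/12, 1/6, 5/12] . pi = 0
  [1/6, 1/2, -11/12, 1/4, 1/6] . pi = 0
  [1/6, 1/12, 1/12, -3/4, 1/12] . pi = 0
  [1, 1, 1, 1, 1] . pi = 1

Solving yields:
  pi_X = 627/3893
  pi_Y = 1171/3893
  pi_Z = 994/3893
  pi_W = 452/3893
  pi_U = 649/3893

Verification (pi * P):
  627/3893*1/12 + 1171/3893*1/12 + 994/3893*1/3 + 452/3893*1/12 + 649/3893*1/6 = 627/3893 = pi_X  (ok)
  627/3893*1/2 + 1171/3893*1/12 + 994/3893*5/12 + 452/3893*1/6 + 649/3893*5/12 = 1171/3893 = pi_Y  (ok)
  627/3893*1/6 + 1171/3893*1/2 + 994/3893*1/12 + 452/3893*1/4 + 649/3893*1/6 = 994/3893 = pi_Z  (ok)
  627/3893*1/6 + 1171/3893*1/12 + 994/3893*1/12 + 452/3893*1/4 + 649/3893*1/12 = 452/3893 = pi_W  (ok)
  627/3893*1/12 + 1171/3893*1/4 + 994/3893*1/12 + 452/3893*1/4 + 649/3893*1/6 = 649/3893 = pi_U  (ok)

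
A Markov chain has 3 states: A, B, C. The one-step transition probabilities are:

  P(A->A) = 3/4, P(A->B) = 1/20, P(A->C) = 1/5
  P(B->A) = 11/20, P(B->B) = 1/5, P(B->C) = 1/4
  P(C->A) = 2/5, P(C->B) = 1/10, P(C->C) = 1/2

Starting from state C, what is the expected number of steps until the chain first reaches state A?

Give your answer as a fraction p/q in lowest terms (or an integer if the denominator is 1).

Answer: 12/5

Derivation:
Let h_i = expected steps to first reach A from state i.
Boundary: h_A = 0.
First-step equations for the other states:
  h_B = 1 + 11/20*h_A + 1/5*h_B + 1/4*h_C
  h_C = 1 + 2/5*h_A + 1/10*h_B + 1/2*h_C

Substituting h_A = 0 and rearranging gives the linear system (I - Q) h = 1:
  [4/5, -1/4] . (h_B, h_C) = 1
  [-1/10, 1/2] . (h_B, h_C) = 1

Solving yields:
  h_B = 2
  h_C = 12/5

Starting state is C, so the expected hitting time is h_C = 12/5.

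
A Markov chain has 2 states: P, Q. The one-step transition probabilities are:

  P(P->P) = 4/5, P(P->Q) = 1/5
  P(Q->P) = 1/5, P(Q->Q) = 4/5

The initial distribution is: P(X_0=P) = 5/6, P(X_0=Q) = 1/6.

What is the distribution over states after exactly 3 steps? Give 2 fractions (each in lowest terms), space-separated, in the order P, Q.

Answer: 143/250 107/250

Derivation:
Propagating the distribution step by step (d_{t+1} = d_t * P):
d_0 = (P=5/6, Q=1/6)
  d_1[P] = 5/6*4/5 + 1/6*1/5 = 7/10
  d_1[Q] = 5/6*1/5 + 1/6*4/5 = 3/10
d_1 = (P=7/10, Q=3/10)
  d_2[P] = 7/10*4/5 + 3/10*1/5 = 31/50
  d_2[Q] = 7/10*1/5 + 3/10*4/5 = 19/50
d_2 = (P=31/50, Q=19/50)
  d_3[P] = 31/50*4/5 + 19/50*1/5 = 143/250
  d_3[Q] = 31/50*1/5 + 19/50*4/5 = 107/250
d_3 = (P=143/250, Q=107/250)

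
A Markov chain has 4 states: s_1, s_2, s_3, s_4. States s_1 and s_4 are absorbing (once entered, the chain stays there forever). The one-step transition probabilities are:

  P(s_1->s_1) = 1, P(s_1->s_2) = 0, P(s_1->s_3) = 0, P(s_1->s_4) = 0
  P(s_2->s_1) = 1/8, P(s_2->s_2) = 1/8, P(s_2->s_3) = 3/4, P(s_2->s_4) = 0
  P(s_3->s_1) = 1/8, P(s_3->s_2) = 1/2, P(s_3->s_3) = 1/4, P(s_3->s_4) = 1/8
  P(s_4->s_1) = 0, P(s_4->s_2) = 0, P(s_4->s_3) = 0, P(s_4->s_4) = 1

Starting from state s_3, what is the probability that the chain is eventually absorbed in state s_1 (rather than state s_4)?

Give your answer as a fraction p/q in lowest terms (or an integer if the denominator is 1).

Let a_i = P(absorbed in s_1 | start in state i).
Boundary conditions: a_s_1 = 1, a_s_4 = 0.
For each transient state i, a_i = sum_j P(i->j) * a_j:
  a_s_2 = 1/8*a_s_1 + 1/8*a_s_2 + 3/4*a_s_3 + 0*a_s_4
  a_s_3 = 1/8*a_s_1 + 1/2*a_s_2 + 1/4*a_s_3 + 1/8*a_s_4

Substituting a_s_1 = 1 and a_s_4 = 0, rearrange to (I - Q) a = r where r[i] = P(i -> s_1):
  [7/8, -3/4] . (a_s_2, a_s_3) = 1/8
  [-1/2, 3/4] . (a_s_2, a_s_3) = 1/8

Solving yields:
  a_s_2 = 2/3
  a_s_3 = 11/18

Starting state is s_3, so the absorption probability is a_s_3 = 11/18.

Answer: 11/18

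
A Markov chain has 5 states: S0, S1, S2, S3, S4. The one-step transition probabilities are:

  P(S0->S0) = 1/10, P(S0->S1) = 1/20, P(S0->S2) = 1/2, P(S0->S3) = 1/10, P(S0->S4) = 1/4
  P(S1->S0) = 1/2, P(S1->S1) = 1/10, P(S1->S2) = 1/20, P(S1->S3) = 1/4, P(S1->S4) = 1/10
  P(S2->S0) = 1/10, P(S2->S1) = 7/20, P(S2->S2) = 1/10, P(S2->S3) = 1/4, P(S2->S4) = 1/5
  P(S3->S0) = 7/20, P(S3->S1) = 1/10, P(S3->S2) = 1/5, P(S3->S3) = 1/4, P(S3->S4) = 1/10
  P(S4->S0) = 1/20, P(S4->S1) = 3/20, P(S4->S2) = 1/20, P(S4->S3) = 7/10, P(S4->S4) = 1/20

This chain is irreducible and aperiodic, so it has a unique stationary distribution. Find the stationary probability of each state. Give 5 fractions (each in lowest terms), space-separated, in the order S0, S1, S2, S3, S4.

Answer: 19471/87692 38623/263076 8875/43846 24773/87692 38471/263076

Derivation:
The stationary distribution satisfies pi = pi * P, i.e.:
  pi_S0 = 1/10*pi_S0 + 1/2*pi_S1 + 1/10*pi_S2 + 7/20*pi_S3 + 1/20*pi_S4
  pi_S1 = 1/20*pi_S0 + 1/10*pi_S1 + 7/20*pi_S2 + 1/10*pi_S3 + 3/20*pi_S4
  pi_S2 = 1/2*pi_S0 + 1/20*pi_S1 + 1/10*pi_S2 + 1/5*pi_S3 + 1/20*pi_S4
  pi_S3 = 1/10*pi_S0 + 1/4*pi_S1 + 1/4*pi_S2 + 1/4*pi_S3 + 7/10*pi_S4
  pi_S4 = 1/4*pi_S0 + 1/10*pi_S1 + 1/5*pi_S2 + 1/10*pi_S3 + 1/20*pi_S4
with normalization: pi_S0 + pi_S1 + pi_S2 + pi_S3 + pi_S4 = 1.

Using the first 4 balance equations plus normalization, the linear system A*pi = b is:
  [-9/10, 1/2, 1/10, 7/20, 1/20] . pi = 0
  [1/20, -9/10, 7/20, 1/10, 3/20] . pi = 0
  [1/2, 1/20, -9/10, 1/5, 1/20] . pi = 0
  [1/10, 1/4, 1/4, -3/4, 7/10] . pi = 0
  [1, 1, 1, 1, 1] . pi = 1

Solving yields:
  pi_S0 = 19471/87692
  pi_S1 = 38623/263076
  pi_S2 = 8875/43846
  pi_S3 = 24773/87692
  pi_S4 = 38471/263076

Verification (pi * P):
  19471/87692*1/10 + 38623/263076*1/2 + 8875/43846*1/10 + 24773/87692*7/20 + 38471/263076*1/20 = 19471/87692 = pi_S0  (ok)
  19471/87692*1/20 + 38623/263076*1/10 + 8875/43846*7/20 + 24773/87692*1/10 + 38471/263076*3/20 = 38623/263076 = pi_S1  (ok)
  19471/87692*1/2 + 38623/263076*1/20 + 8875/43846*1/10 + 24773/87692*1/5 + 38471/263076*1/20 = 8875/43846 = pi_S2  (ok)
  19471/87692*1/10 + 38623/263076*1/4 + 8875/43846*1/4 + 24773/87692*1/4 + 38471/263076*7/10 = 24773/87692 = pi_S3  (ok)
  19471/87692*1/4 + 38623/263076*1/10 + 8875/43846*1/5 + 24773/87692*1/10 + 38471/263076*1/20 = 38471/263076 = pi_S4  (ok)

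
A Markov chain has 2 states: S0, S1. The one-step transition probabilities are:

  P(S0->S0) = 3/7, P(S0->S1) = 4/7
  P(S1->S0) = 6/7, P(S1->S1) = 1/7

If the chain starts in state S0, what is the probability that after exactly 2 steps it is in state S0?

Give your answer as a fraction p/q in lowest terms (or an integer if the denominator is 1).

Computing P^2 by repeated multiplication:
P^1 =
  S0: [3/7, 4/7]
  S1: [6/7, 1/7]
P^2 =
  S0: [33/49, 16/49]
  S1: [24/49, 25/49]

(P^2)[S0 -> S0] = 33/49

Answer: 33/49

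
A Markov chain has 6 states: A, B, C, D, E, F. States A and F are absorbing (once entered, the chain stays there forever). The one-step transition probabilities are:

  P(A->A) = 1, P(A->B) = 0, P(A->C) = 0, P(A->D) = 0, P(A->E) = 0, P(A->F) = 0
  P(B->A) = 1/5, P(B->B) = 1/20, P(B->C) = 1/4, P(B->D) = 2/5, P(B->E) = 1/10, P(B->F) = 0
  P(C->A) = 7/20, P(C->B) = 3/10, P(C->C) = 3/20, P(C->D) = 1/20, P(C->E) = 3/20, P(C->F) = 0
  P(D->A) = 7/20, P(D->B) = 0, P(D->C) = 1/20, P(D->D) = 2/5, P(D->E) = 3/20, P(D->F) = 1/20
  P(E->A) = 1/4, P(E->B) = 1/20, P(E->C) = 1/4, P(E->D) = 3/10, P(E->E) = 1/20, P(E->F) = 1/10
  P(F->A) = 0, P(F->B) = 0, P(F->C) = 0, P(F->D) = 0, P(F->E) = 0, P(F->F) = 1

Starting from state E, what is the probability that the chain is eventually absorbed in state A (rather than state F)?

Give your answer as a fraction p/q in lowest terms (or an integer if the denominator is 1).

Let a_i = P(absorbed in A | start in state i).
Boundary conditions: a_A = 1, a_F = 0.
For each transient state i, a_i = sum_j P(i->j) * a_j:
  a_B = 1/5*a_A + 1/20*a_B + 1/4*a_C + 2/5*a_D + 1/10*a_E + 0*a_F
  a_C = 7/20*a_A + 3/10*a_B + 3/20*a_C + 1/20*a_D + 3/20*a_E + 0*a_F
  a_D = 7/20*a_A + 0*a_B + 1/20*a_C + 2/5*a_D + 3/20*a_E + 1/20*a_F
  a_E = 1/4*a_A + 1/20*a_B + 1/4*a_C + 3/10*a_D + 1/20*a_E + 1/10*a_F

Substituting a_A = 1 and a_F = 0, rearrange to (I - Q) a = r where r[i] = P(i -> A):
  [19/20, -1/4, -2/5, -1/10] . (a_B, a_C, a_D, a_E) = 1/5
  [-3/10, 17/20, -1/20, -3/20] . (a_B, a_C, a_D, a_E) = 7/20
  [0, -1/20, 3/5, -3/20] . (a_B, a_C, a_D, a_E) = 7/20
  [-1/20, -1/4, -3/10, 19/20] . (a_B, a_C, a_D, a_E) = 1/4

Solving yields:
  a_B = 48736/53665
  a_C = 49898/53665
  a_D = 46596/53665
  a_E = 44533/53665

Starting state is E, so the absorption probability is a_E = 44533/53665.

Answer: 44533/53665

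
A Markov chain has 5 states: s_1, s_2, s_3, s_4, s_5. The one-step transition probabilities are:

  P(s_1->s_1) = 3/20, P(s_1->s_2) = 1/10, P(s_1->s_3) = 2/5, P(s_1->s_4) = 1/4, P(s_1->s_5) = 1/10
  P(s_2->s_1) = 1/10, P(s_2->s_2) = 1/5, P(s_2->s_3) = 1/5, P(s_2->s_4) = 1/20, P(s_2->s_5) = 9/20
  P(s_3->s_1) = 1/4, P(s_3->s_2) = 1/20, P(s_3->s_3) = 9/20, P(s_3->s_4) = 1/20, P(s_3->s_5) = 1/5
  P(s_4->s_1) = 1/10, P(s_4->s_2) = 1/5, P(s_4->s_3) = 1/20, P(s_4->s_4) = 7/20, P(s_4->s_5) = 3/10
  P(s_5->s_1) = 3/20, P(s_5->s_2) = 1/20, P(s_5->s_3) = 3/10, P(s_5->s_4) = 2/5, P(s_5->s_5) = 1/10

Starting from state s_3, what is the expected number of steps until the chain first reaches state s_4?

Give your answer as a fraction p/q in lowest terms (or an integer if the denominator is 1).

Answer: 164720/25221

Derivation:
Let h_i = expected steps to first reach s_4 from state i.
Boundary: h_s_4 = 0.
First-step equations for the other states:
  h_s_1 = 1 + 3/20*h_s_1 + 1/10*h_s_2 + 2/5*h_s_3 + 1/4*h_s_4 + 1/10*h_s_5
  h_s_2 = 1 + 1/10*h_s_1 + 1/5*h_s_2 + 1/5*h_s_3 + 1/20*h_s_4 + 9/20*h_s_5
  h_s_3 = 1 + 1/4*h_s_1 + 1/20*h_s_2 + 9/20*h_s_3 + 1/20*h_s_4 + 1/5*h_s_5
  h_s_5 = 1 + 3/20*h_s_1 + 1/20*h_s_2 + 3/10*h_s_3 + 2/5*h_s_4 + 1/10*h_s_5

Substituting h_s_4 = 0 and rearranging gives the linear system (I - Q) h = 1:
  [17/20, -1/10, -2/5, -1/10] . (h_s_1, h_s_2, h_s_3, h_s_5) = 1
  [-1/10, 4/5, -1/5, -9/20] . (h_s_1, h_s_2, h_s_3, h_s_5) = 1
  [-1/4, -1/20, 11/20, -1/5] . (h_s_1, h_s_2, h_s_3, h_s_5) = 1
  [-3/20, -1/20, -3/10, 9/10] . (h_s_1, h_s_2, h_s_3, h_s_5) = 1

Solving yields:
  h_s_1 = 138860/25221
  h_s_2 = 7360/1201
  h_s_3 = 164720/25221
  h_s_5 = 5460/1201

Starting state is s_3, so the expected hitting time is h_s_3 = 164720/25221.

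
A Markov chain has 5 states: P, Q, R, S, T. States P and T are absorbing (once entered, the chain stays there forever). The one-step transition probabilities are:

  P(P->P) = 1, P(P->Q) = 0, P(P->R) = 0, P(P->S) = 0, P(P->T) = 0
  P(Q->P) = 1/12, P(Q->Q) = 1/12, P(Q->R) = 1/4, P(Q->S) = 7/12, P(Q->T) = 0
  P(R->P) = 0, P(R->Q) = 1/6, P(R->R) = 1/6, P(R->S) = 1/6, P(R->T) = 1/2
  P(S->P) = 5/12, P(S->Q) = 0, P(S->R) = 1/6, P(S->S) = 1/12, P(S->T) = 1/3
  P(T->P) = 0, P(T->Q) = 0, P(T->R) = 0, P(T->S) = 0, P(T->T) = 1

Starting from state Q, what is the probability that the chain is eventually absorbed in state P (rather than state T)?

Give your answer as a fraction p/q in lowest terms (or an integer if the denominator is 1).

Answer: 243/536

Derivation:
Let a_i = P(absorbed in P | start in state i).
Boundary conditions: a_P = 1, a_T = 0.
For each transient state i, a_i = sum_j P(i->j) * a_j:
  a_Q = 1/12*a_P + 1/12*a_Q + 1/4*a_R + 7/12*a_S + 0*a_T
  a_R = 0*a_P + 1/6*a_Q + 1/6*a_R + 1/6*a_S + 1/2*a_T
  a_S = 5/12*a_P + 0*a_Q + 1/6*a_R + 1/12*a_S + 1/3*a_T

Substituting a_P = 1 and a_T = 0, rearrange to (I - Q) a = r where r[i] = P(i -> P):
  [11/12, -1/4, -7/12] . (a_Q, a_R, a_S) = 1/12
  [-1/6, 5/6, -1/6] . (a_Q, a_R, a_S) = 0
  [0, -1/6, 11/12] . (a_Q, a_R, a_S) = 5/12

Solving yields:
  a_Q = 243/536
  a_R = 101/536
  a_S = 131/268

Starting state is Q, so the absorption probability is a_Q = 243/536.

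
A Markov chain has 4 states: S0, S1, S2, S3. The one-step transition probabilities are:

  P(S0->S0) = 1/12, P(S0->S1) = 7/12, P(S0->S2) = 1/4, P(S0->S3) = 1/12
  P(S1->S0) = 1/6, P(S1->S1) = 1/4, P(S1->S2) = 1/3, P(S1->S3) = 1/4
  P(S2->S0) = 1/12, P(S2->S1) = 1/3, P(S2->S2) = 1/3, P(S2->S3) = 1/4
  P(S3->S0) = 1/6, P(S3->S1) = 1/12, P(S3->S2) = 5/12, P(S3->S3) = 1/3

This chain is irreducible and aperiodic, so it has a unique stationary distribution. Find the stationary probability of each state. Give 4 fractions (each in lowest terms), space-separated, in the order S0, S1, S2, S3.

Answer: 217/1703 476/1703 45/131 425/1703

Derivation:
The stationary distribution satisfies pi = pi * P, i.e.:
  pi_S0 = 1/12*pi_S0 + 1/6*pi_S1 + 1/12*pi_S2 + 1/6*pi_S3
  pi_S1 = 7/12*pi_S0 + 1/4*pi_S1 + 1/3*pi_S2 + 1/12*pi_S3
  pi_S2 = 1/4*pi_S0 + 1/3*pi_S1 + 1/3*pi_S2 + 5/12*pi_S3
  pi_S3 = 1/12*pi_S0 + 1/4*pi_S1 + 1/4*pi_S2 + 1/3*pi_S3
with normalization: pi_S0 + pi_S1 + pi_S2 + pi_S3 = 1.

Using the first 3 balance equations plus normalization, the linear system A*pi = b is:
  [-11/12, 1/6, 1/12, 1/6] . pi = 0
  [7/12, -3/4, 1/3, 1/12] . pi = 0
  [1/4, 1/3, -2/3, 5/12] . pi = 0
  [1, 1, 1, 1] . pi = 1

Solving yields:
  pi_S0 = 217/1703
  pi_S1 = 476/1703
  pi_S2 = 45/131
  pi_S3 = 425/1703

Verification (pi * P):
  217/1703*1/12 + 476/1703*1/6 + 45/131*1/12 + 425/1703*1/6 = 217/1703 = pi_S0  (ok)
  217/1703*7/12 + 476/1703*1/4 + 45/131*1/3 + 425/1703*1/12 = 476/1703 = pi_S1  (ok)
  217/1703*1/4 + 476/1703*1/3 + 45/131*1/3 + 425/1703*5/12 = 45/131 = pi_S2  (ok)
  217/1703*1/12 + 476/1703*1/4 + 45/131*1/4 + 425/1703*1/3 = 425/1703 = pi_S3  (ok)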